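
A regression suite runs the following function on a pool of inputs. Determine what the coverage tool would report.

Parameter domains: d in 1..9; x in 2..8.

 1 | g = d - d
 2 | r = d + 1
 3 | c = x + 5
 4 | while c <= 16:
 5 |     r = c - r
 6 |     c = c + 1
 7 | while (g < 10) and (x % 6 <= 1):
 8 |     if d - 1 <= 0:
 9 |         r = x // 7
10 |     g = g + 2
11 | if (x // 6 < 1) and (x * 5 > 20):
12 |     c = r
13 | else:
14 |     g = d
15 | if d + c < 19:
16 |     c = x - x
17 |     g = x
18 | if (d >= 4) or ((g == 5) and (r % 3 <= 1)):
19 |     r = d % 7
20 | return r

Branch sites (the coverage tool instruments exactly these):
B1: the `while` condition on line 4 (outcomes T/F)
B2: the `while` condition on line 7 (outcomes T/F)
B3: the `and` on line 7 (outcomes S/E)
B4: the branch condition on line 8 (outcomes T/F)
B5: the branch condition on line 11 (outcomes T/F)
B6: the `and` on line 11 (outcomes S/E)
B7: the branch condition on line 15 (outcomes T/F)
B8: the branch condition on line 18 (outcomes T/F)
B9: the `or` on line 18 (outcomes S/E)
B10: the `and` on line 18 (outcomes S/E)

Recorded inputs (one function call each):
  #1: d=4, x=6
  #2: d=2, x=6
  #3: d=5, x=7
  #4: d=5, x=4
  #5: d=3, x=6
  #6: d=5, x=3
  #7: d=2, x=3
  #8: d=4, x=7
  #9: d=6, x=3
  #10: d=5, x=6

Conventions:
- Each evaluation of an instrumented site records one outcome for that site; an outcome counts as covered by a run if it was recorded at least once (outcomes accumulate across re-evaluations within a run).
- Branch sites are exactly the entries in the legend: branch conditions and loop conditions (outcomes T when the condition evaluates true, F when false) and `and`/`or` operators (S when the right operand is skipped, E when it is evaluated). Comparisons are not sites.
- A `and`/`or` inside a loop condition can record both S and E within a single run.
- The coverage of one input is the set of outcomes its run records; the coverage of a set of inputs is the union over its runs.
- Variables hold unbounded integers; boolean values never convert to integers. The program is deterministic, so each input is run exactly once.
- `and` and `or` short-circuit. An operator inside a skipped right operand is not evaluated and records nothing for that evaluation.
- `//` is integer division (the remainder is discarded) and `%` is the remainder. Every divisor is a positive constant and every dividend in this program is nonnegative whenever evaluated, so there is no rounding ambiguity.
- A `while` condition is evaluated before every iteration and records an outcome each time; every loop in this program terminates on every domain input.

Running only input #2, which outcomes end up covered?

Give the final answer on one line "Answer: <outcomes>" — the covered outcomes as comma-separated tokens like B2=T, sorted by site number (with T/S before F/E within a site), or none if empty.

Tracing the run of input #2 (d=2, x=6):
  B1->T, B1->T, B1->T, B1->T, B1->T, B1->T, B1->F, B3->E, B2->T, B4->F
  B3->E, B2->T, B4->F, B3->E, B2->T, B4->F, B3->E, B2->T, B4->F, B3->E
  B2->T, B4->F, B3->S, B2->F, B6->S, B5->F, B7->F, B9->E, B10->S, B8->F
as a set, this run covers: B1=T, B1=F, B2=T, B2=F, B3=S, B3=E, B4=F, B5=F, B6=S, B7=F, B8=F, B9=E, B10=S

Answer: B1=T, B1=F, B2=T, B2=F, B3=S, B3=E, B4=F, B5=F, B6=S, B7=F, B8=F, B9=E, B10=S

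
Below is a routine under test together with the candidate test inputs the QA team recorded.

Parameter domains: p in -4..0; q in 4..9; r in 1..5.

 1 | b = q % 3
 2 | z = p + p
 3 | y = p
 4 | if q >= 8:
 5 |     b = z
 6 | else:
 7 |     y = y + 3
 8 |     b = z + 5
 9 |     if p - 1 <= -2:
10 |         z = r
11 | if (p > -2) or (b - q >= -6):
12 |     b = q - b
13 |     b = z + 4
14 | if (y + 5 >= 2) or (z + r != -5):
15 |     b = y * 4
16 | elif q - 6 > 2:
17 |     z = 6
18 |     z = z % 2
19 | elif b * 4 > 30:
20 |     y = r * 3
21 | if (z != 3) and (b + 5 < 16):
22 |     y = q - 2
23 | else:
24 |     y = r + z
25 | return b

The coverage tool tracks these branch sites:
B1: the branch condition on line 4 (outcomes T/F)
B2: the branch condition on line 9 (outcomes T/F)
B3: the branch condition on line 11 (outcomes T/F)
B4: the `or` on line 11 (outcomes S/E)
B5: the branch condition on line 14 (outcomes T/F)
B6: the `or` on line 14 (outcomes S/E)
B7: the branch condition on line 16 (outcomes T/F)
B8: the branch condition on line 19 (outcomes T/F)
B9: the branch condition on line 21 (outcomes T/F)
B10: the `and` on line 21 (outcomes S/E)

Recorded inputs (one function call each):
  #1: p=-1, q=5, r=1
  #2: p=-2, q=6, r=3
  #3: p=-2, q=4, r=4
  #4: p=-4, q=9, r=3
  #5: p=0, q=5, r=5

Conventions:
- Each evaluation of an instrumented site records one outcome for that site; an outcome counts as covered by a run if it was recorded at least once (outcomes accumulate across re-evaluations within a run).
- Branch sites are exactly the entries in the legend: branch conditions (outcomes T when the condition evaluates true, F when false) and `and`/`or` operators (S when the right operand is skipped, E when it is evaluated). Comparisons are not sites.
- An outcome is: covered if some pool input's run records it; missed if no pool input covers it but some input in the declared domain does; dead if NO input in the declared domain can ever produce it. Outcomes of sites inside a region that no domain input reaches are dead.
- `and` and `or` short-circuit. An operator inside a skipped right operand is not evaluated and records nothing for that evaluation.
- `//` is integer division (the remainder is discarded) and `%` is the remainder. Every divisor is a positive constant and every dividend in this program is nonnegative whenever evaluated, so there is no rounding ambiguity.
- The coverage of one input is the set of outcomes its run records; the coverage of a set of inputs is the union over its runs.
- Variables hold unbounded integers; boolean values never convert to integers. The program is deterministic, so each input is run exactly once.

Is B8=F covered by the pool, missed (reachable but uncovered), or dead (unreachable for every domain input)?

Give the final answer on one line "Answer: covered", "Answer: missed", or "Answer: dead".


no pool input records B8=F
but domain input (p=-4, q=8, r=3) does record it -> reachable, so missed
Answer: missed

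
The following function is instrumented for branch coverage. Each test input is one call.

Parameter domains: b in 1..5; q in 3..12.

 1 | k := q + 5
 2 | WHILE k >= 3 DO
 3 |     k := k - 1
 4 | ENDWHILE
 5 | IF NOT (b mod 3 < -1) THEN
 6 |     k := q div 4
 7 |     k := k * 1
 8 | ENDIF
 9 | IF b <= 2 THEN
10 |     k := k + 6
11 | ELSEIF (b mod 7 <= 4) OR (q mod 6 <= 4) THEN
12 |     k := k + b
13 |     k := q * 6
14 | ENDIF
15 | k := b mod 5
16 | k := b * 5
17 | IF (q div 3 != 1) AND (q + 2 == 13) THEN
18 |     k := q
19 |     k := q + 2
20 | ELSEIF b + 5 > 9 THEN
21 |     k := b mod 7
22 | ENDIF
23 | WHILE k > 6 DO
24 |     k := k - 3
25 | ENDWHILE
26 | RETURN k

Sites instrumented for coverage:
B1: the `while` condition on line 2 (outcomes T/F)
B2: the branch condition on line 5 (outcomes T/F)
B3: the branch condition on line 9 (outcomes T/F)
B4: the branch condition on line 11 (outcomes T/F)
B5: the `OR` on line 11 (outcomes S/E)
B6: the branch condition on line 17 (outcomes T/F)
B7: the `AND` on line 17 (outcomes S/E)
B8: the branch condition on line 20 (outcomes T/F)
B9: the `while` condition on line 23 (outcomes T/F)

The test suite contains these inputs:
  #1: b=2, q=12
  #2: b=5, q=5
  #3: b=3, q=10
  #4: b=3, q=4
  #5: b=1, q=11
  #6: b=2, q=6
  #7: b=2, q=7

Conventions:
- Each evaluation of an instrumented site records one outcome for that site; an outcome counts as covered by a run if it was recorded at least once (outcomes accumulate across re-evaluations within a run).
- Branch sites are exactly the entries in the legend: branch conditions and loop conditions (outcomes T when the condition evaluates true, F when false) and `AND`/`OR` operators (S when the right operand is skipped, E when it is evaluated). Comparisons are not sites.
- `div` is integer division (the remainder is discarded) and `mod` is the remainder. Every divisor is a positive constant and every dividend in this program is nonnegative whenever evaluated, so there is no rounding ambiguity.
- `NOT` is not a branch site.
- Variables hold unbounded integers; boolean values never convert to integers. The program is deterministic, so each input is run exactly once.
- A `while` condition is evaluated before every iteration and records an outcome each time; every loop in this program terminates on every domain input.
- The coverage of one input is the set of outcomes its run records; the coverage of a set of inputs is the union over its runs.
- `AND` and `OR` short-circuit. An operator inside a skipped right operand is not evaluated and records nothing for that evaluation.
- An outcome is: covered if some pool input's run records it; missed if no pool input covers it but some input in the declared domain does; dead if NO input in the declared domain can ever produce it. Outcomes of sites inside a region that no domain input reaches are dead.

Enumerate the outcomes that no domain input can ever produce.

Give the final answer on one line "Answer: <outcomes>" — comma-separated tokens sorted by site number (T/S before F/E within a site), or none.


checking every outcome against all 50 domain inputs:
  B2=F: no domain input ever produces it -> dead
  reachable outcomes have witnesses, e.g. B1=T (e.g. b=1, q=3), B1=F (e.g. b=1, q=3), B2=T (e.g. b=1, q=3), B3=T (e.g. b=1, q=3)
Answer: B2=F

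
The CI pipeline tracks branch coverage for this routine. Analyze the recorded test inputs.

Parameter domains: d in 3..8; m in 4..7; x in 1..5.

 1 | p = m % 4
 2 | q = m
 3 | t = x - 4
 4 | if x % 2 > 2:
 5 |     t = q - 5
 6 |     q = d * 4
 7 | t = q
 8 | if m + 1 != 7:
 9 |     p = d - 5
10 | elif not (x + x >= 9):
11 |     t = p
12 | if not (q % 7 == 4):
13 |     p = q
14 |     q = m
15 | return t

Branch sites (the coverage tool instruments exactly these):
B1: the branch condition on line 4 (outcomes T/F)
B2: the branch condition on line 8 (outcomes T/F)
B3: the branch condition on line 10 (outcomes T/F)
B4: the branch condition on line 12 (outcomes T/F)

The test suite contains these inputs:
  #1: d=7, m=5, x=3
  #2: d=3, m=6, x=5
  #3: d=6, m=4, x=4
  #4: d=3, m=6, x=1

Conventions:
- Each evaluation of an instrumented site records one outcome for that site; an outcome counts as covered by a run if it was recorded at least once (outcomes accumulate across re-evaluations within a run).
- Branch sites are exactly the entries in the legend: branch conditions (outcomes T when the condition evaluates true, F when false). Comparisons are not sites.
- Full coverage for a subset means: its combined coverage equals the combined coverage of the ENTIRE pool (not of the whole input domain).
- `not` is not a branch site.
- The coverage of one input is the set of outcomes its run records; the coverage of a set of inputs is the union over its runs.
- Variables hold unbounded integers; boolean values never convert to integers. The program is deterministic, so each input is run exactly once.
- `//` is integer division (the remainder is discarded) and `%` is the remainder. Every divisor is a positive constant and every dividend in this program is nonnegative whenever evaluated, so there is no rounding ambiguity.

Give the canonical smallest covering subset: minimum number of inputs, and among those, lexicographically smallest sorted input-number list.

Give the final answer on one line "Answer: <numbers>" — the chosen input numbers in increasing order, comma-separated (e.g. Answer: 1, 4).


input #1 (d=7, m=5, x=3): events B1->F, B2->T, B4->T; covers B1=F, B2=T, B4=T
input #2 (d=3, m=6, x=5): events B1->F, B2->F, B3->F, B4->T; covers B1=F, B2=F, B3=F, B4=T
input #3 (d=6, m=4, x=4): events B1->F, B2->T, B4->F; covers B1=F, B2=T, B4=F
input #4 (d=3, m=6, x=1): events B1->F, B2->F, B3->T, B4->T; covers B1=F, B2=F, B3=T, B4=T
union over all inputs: B1=F, B2=T, B2=F, B3=T, B3=F, B4=T, B4=F (7 outcomes)
every size-1 subset falls short of the 7 outcomes (best: 4/7)
every size-2 subset falls short of the 7 outcomes (best: 6/7)
the canonical winner is {2, 3, 4}: size 3, full 7-outcome coverage, earliest index list among size-3 covers
Answer: 2, 3, 4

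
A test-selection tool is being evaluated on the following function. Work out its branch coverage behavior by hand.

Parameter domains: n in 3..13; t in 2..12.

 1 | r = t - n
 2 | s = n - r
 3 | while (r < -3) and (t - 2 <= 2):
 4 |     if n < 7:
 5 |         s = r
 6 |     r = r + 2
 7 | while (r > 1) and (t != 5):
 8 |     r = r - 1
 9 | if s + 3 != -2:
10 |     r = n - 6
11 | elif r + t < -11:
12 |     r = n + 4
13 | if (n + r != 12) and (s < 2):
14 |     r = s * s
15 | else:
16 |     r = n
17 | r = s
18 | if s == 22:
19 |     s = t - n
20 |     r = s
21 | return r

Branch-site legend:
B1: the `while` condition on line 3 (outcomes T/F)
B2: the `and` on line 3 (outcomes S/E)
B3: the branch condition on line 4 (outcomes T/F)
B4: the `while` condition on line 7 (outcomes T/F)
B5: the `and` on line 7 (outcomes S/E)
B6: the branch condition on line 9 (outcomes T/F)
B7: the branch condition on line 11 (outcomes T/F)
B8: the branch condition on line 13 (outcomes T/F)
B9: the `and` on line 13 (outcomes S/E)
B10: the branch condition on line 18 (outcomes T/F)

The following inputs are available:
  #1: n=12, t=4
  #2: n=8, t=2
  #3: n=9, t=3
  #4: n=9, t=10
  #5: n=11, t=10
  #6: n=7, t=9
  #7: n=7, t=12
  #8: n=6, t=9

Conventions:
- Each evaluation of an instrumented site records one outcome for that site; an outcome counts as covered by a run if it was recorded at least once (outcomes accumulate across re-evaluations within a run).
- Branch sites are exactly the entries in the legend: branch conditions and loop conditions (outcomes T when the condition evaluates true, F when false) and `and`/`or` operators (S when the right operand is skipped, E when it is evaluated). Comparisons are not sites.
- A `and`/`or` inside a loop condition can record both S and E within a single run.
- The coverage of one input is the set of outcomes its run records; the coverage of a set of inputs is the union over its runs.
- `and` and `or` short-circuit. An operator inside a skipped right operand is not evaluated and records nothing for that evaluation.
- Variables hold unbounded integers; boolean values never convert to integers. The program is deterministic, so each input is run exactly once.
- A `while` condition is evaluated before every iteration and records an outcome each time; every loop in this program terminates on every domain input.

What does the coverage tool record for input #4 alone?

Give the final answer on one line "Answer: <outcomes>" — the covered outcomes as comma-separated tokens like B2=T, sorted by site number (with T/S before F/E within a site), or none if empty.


Tracing the run of input #4 (n=9, t=10):
  B2->S, B1->F, B5->S, B4->F, B6->T, B9->S, B8->F, B10->F
distinct outcomes covered: B1=F, B2=S, B4=F, B5=S, B6=T, B8=F, B9=S, B10=F
Answer: B1=F, B2=S, B4=F, B5=S, B6=T, B8=F, B9=S, B10=F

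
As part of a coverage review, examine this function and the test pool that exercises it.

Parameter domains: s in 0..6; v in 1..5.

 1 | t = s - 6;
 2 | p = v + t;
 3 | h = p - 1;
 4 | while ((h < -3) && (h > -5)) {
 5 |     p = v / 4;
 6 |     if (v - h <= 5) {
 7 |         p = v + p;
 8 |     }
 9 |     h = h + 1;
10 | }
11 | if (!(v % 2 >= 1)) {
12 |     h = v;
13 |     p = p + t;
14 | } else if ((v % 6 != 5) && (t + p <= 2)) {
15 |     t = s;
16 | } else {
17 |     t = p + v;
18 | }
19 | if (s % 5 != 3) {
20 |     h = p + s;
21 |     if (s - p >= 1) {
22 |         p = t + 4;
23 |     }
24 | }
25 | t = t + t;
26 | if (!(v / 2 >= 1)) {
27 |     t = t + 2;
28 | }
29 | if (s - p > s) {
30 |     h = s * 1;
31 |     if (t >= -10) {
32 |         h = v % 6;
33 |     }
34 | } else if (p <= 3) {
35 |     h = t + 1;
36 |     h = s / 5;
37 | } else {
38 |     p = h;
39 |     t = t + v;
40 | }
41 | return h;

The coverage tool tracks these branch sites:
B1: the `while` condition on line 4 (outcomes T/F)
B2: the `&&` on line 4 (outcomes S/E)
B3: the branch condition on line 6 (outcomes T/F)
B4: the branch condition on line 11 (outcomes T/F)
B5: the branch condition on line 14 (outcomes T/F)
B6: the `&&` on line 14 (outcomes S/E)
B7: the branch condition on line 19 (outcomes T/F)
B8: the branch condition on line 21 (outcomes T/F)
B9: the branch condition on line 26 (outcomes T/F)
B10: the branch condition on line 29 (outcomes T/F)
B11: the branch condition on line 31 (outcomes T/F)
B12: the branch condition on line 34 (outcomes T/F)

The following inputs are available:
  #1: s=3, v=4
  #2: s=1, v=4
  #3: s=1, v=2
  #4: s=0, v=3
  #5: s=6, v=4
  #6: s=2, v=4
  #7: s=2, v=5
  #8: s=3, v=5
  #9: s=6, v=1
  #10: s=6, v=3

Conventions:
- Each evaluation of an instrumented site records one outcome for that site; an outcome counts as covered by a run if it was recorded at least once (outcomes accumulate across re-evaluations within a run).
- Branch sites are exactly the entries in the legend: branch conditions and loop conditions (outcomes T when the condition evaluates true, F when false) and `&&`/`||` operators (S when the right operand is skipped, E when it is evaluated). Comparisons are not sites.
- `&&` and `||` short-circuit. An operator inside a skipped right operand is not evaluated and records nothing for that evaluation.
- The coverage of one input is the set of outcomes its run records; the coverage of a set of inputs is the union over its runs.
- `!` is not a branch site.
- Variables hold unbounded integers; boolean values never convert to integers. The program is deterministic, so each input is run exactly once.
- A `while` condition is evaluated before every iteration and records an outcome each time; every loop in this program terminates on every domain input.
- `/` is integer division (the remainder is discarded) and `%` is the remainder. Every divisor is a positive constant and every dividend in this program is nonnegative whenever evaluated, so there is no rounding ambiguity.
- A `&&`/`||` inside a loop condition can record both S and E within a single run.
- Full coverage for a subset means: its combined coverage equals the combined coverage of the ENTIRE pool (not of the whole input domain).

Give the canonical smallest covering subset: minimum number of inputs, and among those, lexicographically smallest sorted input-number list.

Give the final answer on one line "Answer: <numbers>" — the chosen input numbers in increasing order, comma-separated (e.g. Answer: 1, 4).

input #1 (s=3, v=4): events B2->S, B1->F, B4->T, B7->F, B9->F, B10->T, B11->T; covers B1=F, B2=S, B4=T, B7=F, B9=F, B10=T, B11=T
input #2 (s=1, v=4): events B2->S, B1->F, B4->T, B7->T, B8->T, B9->F, B10->T, B11->T; covers B1=F, B2=S, B4=T, B7=T, B8=T, B9=F, B10=T, B11=T
input #3 (s=1, v=2): events B2->E, B1->T, B3->F, B2->S, B1->F, B4->T, B7->T, B8->T, B9->F, B10->T, B11->T; covers B1=T, B1=F, B2=S, B2=E, B3=F, B4=T, B7=T, B8=T, B9=F, B10=T, B11=T
input #4 (s=0, v=3): events B2->E, B1->T, B3->F, B2->S, B1->F, B4->F, B6->E, B5->T, B7->T, B8->F, B9->F, B10->F, B12->T; covers B1=T, B1=F, B2=S, B2=E, B3=F, B4=F, B5=T, B6=E, B7=T, B8=F, B9=F, B10=F, B12=T
input #5 (s=6, v=4): events B2->S, B1->F, B4->T, B7->T, B8->T, B9->F, B10->F, B12->F; covers B1=F, B2=S, B4=T, B7=T, B8=T, B9=F, B10=F, B12=F
input #6 (s=2, v=4): events B2->S, B1->F, B4->T, B7->T, B8->T, B9->F, B10->F, B12->T; covers B1=F, B2=S, B4=T, B7=T, B8=T, B9=F, B10=F, B12=T
input #7 (s=2, v=5): events B2->S, B1->F, B4->F, B6->S, B5->F, B7->T, B8->T, B9->F, B10->F, B12->F; covers B1=F, B2=S, B4=F, B5=F, B6=S, B7=T, B8=T, B9=F, B10=F, B12=F
input #8 (s=3, v=5): events B2->S, B1->F, B4->F, B6->S, B5->F, B7->F, B9->F, B10->F, B12->T; covers B1=F, B2=S, B4=F, B5=F, B6=S, B7=F, B9=F, B10=F, B12=T
input #9 (s=6, v=1): events B2->S, B1->F, B4->F, B6->E, B5->T, B7->T, B8->T, B9->T, B10->F, B12->F; covers B1=F, B2=S, B4=F, B5=T, B6=E, B7=T, B8=T, B9=T, B10=F, B12=F
input #10 (s=6, v=3): events B2->S, B1->F, B4->F, B6->E, B5->F, B7->T, B8->T, B9->F, B10->F, B12->F; covers B1=F, B2=S, B4=F, B5=F, B6=E, B7=T, B8=T, B9=F, B10=F, B12=F
the full pool covers 22 outcomes: B1=T, B1=F, B2=S, B2=E, B3=F, B4=T, B4=F, B5=T, B5=F, B6=S, B6=E, B7=T, B7=F, B8=T, B8=F, B9=T, B9=F, B10=T, B10=F, B11=T, B12=T, B12=F
every size-1 subset falls short of the 22 outcomes (best: 13/22)
every size-2 subset falls short of the 22 outcomes (best: 17/22)
every size-3 subset falls short of the 22 outcomes (best: 21/22)
inputs {1, 4, 7, 9} (size 4) cover everything; no size-4 subset with a lexicographically smaller index list covers all 22

Answer: 1, 4, 7, 9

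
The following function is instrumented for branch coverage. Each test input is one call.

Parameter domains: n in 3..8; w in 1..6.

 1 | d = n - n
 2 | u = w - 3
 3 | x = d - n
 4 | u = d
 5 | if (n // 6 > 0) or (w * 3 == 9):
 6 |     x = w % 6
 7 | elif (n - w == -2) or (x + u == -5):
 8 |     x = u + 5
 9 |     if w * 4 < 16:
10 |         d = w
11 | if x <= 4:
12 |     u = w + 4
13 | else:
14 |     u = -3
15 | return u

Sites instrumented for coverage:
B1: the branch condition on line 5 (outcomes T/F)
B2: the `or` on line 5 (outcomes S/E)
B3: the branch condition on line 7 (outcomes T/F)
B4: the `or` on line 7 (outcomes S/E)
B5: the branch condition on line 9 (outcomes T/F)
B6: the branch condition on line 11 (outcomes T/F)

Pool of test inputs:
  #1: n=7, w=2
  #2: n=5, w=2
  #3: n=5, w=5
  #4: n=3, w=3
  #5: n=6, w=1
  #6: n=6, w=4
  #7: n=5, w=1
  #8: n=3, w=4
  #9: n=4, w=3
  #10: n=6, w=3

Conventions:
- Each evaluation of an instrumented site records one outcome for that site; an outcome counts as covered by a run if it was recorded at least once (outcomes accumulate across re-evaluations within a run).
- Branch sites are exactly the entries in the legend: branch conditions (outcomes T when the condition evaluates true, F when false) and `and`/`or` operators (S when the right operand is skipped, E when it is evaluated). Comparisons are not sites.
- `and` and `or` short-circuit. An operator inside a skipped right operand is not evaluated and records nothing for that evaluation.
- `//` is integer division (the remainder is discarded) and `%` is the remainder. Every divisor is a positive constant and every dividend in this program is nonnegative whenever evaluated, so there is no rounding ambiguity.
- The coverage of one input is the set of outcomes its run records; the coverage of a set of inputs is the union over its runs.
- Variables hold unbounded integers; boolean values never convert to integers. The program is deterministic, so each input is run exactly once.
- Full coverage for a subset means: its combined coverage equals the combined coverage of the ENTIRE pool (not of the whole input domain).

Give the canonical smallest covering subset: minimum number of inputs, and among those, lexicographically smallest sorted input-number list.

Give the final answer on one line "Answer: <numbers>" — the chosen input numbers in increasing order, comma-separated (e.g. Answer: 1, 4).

run #1 (n=7, w=2) runs B2->S, B1->T, B6->T; records B1=T, B2=S, B6=T
run #2 (n=5, w=2) runs B2->E, B1->F, B4->E, B3->T, B5->T, B6->F; records B1=F, B2=E, B3=T, B4=E, B5=T, B6=F
run #3 (n=5, w=5) runs B2->E, B1->F, B4->E, B3->T, B5->F, B6->F; records B1=F, B2=E, B3=T, B4=E, B5=F, B6=F
run #4 (n=3, w=3) runs B2->E, B1->T, B6->T; records B1=T, B2=E, B6=T
run #5 (n=6, w=1) runs B2->S, B1->T, B6->T; records B1=T, B2=S, B6=T
run #6 (n=6, w=4) runs B2->S, B1->T, B6->T; records B1=T, B2=S, B6=T
run #7 (n=5, w=1) runs B2->E, B1->F, B4->E, B3->T, B5->T, B6->F; records B1=F, B2=E, B3=T, B4=E, B5=T, B6=F
run #8 (n=3, w=4) runs B2->E, B1->F, B4->E, B3->F, B6->T; records B1=F, B2=E, B3=F, B4=E, B6=T
run #9 (n=4, w=3) runs B2->E, B1->T, B6->T; records B1=T, B2=E, B6=T
run #10 (n=6, w=3) runs B2->S, B1->T, B6->T; records B1=T, B2=S, B6=T
together the pool reaches 11 outcomes: B1=T, B1=F, B2=S, B2=E, B3=T, B3=F, B4=E, B5=T, B5=F, B6=T, B6=F
every size-1 subset falls short of the 11 outcomes (best: 6/11)
every size-2 subset falls short of the 11 outcomes (best: 9/11)
every size-3 subset falls short of the 11 outcomes (best: 10/11)
the canonical winner is {1, 2, 3, 8}: size 4, full 11-outcome coverage, earliest index list among size-4 covers

Answer: 1, 2, 3, 8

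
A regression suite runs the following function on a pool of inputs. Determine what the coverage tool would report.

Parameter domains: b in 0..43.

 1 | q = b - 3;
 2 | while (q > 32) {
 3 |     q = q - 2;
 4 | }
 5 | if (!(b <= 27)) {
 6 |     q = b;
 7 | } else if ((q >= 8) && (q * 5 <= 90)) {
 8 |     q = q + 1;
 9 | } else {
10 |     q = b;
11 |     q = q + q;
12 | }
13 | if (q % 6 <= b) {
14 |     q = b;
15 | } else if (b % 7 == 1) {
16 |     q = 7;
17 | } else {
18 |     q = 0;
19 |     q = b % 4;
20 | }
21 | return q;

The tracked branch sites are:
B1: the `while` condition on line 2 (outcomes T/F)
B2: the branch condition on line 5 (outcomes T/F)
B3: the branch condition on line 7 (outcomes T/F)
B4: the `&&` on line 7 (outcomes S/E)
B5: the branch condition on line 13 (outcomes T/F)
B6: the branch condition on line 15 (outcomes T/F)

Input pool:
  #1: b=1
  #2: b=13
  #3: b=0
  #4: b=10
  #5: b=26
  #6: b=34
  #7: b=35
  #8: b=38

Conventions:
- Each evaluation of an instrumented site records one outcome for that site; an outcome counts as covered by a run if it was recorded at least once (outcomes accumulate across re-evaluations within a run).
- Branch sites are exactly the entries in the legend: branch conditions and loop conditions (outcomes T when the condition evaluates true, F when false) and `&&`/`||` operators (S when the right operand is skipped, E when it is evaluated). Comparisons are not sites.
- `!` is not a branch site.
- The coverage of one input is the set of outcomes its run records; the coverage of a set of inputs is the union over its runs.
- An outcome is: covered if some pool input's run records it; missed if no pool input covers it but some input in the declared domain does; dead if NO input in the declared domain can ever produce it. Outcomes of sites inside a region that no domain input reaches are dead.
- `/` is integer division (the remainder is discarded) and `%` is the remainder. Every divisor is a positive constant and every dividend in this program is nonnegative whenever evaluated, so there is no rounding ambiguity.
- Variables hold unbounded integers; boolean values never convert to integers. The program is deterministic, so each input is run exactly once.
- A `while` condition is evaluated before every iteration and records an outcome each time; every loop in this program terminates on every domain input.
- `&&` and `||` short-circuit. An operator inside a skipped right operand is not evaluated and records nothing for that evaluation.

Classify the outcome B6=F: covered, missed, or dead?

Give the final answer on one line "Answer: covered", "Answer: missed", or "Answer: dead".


no pool input records B6=F
but domain input (b=2) does record it -> reachable, so missed
Answer: missed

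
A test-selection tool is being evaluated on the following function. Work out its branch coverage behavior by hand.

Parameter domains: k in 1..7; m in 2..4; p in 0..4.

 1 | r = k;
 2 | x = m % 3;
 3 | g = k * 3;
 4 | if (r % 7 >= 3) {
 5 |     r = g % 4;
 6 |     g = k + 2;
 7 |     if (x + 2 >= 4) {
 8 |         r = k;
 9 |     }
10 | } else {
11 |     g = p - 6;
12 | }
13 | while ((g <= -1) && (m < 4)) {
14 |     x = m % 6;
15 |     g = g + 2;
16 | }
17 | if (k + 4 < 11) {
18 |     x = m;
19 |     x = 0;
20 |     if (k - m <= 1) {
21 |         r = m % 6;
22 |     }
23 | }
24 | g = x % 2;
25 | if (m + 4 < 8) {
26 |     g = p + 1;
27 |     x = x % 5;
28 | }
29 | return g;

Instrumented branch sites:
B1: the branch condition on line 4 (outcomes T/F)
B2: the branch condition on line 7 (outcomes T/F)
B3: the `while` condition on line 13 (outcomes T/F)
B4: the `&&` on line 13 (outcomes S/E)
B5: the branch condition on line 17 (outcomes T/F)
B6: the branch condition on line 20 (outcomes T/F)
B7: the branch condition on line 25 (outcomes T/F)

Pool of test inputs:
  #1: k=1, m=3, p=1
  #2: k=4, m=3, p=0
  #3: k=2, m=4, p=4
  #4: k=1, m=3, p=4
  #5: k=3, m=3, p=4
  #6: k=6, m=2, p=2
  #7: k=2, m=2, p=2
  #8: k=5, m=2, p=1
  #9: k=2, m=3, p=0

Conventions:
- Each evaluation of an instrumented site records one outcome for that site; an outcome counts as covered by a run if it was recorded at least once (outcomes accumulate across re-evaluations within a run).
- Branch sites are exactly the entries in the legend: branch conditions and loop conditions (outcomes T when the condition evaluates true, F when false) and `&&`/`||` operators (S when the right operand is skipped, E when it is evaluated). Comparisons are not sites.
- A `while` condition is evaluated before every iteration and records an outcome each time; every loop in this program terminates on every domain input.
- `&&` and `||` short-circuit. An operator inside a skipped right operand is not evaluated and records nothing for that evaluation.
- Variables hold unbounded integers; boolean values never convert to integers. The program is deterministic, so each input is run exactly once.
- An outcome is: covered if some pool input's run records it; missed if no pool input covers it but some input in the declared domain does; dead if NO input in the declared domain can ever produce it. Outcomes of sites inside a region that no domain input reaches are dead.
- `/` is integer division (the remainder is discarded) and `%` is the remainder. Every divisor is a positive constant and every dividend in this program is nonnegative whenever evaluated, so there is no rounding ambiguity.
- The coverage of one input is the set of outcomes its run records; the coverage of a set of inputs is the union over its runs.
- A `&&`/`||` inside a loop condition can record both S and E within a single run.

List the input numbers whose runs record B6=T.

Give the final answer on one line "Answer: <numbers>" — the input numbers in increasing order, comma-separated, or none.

input #1 (k=1, m=3, p=1): produces B6=T
input #2 (k=4, m=3, p=0): produces B6=T
input #3 (k=2, m=4, p=4): produces B6=T
input #4 (k=1, m=3, p=4): produces B6=T
input #5 (k=3, m=3, p=4): produces B6=T
input #6 (k=6, m=2, p=2): does not produce B6=T
input #7 (k=2, m=2, p=2): produces B6=T
input #8 (k=5, m=2, p=1): does not produce B6=T
input #9 (k=2, m=3, p=0): produces B6=T

Answer: 1, 2, 3, 4, 5, 7, 9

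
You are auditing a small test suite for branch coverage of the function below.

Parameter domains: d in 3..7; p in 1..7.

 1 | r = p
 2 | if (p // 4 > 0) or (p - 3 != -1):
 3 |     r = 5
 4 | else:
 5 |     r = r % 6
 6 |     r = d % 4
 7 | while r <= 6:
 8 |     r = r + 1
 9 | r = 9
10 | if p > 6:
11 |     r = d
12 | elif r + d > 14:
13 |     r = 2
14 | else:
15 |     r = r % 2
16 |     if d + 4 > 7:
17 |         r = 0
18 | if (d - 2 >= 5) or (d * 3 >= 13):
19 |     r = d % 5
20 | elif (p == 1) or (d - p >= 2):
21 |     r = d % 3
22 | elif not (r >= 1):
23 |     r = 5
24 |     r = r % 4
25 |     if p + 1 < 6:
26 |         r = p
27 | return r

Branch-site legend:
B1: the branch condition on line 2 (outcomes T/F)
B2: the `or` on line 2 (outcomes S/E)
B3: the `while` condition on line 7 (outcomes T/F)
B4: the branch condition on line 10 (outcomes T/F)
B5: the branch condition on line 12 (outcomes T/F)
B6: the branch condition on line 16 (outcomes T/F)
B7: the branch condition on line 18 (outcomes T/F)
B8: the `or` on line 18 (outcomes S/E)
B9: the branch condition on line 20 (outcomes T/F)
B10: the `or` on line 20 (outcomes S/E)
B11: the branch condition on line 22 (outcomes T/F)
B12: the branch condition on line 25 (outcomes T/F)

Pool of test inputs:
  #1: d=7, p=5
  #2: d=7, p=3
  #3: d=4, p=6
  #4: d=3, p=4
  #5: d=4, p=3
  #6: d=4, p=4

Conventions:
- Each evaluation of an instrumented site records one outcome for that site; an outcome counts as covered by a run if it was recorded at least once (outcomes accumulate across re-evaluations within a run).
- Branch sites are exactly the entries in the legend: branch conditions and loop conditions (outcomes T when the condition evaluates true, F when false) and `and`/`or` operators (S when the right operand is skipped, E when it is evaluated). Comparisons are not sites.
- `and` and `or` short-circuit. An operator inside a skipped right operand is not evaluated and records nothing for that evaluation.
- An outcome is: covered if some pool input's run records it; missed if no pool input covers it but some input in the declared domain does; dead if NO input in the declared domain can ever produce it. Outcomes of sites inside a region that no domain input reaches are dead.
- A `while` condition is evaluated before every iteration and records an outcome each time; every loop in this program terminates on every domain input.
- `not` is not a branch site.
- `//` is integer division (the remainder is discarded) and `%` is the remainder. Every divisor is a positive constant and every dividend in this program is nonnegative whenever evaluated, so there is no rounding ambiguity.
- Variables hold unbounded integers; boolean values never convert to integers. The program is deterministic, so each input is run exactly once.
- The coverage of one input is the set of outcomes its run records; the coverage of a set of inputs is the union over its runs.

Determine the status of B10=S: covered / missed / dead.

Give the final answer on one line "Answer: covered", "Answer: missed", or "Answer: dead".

no pool input records B10=S
but domain input (d=3, p=1) does record it -> reachable, so missed

Answer: missed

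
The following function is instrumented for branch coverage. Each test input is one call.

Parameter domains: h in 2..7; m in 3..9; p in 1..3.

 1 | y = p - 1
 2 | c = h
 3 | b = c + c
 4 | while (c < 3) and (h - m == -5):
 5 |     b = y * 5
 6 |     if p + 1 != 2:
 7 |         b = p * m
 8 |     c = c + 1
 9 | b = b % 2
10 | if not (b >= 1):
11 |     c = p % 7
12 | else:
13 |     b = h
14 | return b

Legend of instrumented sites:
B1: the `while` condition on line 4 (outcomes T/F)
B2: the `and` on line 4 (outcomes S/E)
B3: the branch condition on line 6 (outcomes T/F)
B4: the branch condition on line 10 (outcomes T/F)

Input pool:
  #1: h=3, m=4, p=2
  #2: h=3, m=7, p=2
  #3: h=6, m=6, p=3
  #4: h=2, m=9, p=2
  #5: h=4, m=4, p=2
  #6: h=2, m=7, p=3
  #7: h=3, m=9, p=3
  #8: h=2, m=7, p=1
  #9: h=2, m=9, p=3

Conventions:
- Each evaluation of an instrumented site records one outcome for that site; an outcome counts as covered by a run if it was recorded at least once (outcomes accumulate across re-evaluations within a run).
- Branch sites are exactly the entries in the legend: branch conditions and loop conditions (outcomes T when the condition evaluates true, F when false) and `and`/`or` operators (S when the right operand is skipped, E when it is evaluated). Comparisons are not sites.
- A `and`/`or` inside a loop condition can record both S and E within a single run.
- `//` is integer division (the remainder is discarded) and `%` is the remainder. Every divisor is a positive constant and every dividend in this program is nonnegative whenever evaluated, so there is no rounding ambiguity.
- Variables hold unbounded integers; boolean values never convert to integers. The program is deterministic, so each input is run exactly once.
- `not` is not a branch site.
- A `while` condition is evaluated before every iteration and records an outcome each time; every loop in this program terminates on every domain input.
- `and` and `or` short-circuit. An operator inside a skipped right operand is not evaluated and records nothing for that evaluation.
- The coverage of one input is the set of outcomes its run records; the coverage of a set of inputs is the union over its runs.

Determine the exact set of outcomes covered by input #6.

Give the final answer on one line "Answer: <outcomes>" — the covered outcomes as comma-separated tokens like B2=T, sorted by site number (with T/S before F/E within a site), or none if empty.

Event log for input #6 (h=2, m=7, p=3):
  B2->E, B1->T, B3->T, B2->S, B1->F, B4->F
distinct outcomes covered: B1=T, B1=F, B2=S, B2=E, B3=T, B4=F

Answer: B1=T, B1=F, B2=S, B2=E, B3=T, B4=F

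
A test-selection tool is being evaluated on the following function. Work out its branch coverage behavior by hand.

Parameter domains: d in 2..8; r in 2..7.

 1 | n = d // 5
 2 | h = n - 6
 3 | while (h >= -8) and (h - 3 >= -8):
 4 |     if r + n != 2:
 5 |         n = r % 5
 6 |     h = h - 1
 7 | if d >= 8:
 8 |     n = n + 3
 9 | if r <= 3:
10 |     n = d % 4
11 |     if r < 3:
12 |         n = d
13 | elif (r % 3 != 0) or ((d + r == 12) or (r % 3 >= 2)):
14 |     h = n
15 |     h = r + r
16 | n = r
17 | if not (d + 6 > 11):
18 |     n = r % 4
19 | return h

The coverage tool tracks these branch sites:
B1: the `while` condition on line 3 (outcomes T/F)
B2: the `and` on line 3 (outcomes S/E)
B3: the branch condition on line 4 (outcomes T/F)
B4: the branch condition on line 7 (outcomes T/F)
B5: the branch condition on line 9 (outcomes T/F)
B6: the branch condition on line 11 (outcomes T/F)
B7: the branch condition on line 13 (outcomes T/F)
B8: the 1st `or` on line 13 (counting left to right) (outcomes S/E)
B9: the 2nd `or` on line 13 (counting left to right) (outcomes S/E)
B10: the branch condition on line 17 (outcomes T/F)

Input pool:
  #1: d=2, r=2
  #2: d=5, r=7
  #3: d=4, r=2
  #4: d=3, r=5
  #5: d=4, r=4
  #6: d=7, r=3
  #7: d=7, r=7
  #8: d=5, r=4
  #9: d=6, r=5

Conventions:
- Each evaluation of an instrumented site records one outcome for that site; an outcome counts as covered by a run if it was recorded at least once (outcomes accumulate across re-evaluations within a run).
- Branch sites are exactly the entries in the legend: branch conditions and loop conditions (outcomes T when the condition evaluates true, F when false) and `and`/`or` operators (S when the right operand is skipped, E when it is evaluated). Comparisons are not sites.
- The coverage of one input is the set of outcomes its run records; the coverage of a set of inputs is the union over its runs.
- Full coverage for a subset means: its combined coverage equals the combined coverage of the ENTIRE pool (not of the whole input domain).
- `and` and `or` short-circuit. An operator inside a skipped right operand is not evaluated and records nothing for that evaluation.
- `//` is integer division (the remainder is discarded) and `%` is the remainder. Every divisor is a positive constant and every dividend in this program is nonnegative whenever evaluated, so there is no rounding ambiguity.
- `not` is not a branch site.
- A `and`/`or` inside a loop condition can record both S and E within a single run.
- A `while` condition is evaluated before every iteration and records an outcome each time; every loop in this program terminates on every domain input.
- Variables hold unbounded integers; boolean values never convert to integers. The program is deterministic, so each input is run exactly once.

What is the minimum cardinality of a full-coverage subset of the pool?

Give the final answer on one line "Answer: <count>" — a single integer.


input #1, d=2, r=2: outcomes B1=F, B2=E, B4=F, B5=T, B6=T, B10=T
input #2, d=5, r=7: outcomes B1=T, B1=F, B2=E, B3=T, B4=F, B5=F, B7=T, B8=S, B10=T
input #3, d=4, r=2: outcomes B1=F, B2=E, B4=F, B5=T, B6=T, B10=T
input #4, d=3, r=5: outcomes B1=F, B2=E, B4=F, B5=F, B7=T, B8=S, B10=T
input #5, d=4, r=4: outcomes B1=F, B2=E, B4=F, B5=F, B7=T, B8=S, B10=T
input #6, d=7, r=3: outcomes B1=T, B1=F, B2=E, B3=T, B4=F, B5=T, B6=F, B10=F
input #7, d=7, r=7: outcomes B1=T, B1=F, B2=E, B3=T, B4=F, B5=F, B7=T, B8=S, B10=F
input #8, d=5, r=4: outcomes B1=T, B1=F, B2=E, B3=T, B4=F, B5=F, B7=T, B8=S, B10=T
input #9, d=6, r=5: outcomes B1=T, B1=F, B2=E, B3=T, B4=F, B5=F, B7=T, B8=S, B10=F
the full pool covers 13 outcomes: B1=T, B1=F, B2=E, B3=T, B4=F, B5=T, B5=F, B6=T, B6=F, B7=T, B8=S, B10=T, B10=F
every size-1 subset falls short of the 13 outcomes (best: 9/13)
every size-2 subset falls short of the 13 outcomes (best: 12/13)
at size 3, {1, 2, 6} reaches all 13 outcomes; every lexicographically earlier size-3 subset fails
Answer: 3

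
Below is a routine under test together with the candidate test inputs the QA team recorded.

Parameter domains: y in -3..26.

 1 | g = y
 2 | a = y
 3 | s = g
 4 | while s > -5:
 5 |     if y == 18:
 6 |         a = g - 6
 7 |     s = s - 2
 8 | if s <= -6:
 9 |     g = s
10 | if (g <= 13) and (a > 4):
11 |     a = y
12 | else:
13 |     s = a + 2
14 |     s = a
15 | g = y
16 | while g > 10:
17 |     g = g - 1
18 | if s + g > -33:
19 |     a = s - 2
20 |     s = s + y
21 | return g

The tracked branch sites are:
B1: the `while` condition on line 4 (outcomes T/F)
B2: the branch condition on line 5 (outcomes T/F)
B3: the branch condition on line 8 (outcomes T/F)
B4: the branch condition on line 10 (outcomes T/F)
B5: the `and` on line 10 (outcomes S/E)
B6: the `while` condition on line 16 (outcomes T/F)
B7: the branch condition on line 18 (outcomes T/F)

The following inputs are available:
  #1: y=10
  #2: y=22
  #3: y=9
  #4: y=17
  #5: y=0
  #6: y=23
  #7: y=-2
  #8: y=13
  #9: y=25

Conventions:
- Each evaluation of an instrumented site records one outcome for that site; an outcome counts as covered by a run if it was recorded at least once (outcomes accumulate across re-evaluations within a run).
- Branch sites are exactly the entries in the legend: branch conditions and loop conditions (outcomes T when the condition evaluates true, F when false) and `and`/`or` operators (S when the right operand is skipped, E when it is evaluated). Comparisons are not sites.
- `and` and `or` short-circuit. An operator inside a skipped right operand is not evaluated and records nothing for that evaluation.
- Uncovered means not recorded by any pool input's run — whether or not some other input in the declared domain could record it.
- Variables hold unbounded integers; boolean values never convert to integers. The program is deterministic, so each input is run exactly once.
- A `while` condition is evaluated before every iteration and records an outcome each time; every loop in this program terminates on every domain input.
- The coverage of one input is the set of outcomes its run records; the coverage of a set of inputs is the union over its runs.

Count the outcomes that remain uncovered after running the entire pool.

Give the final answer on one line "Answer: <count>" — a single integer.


input #1 (y=10): covers B1=T, B1=F, B2=F, B3=T, B4=T, B5=E, B6=F, B7=T
input #2 (y=22): covers B1=T, B1=F, B2=F, B3=T, B4=T, B5=E, B6=T, B6=F, B7=T
input #3 (y=9): covers B1=T, B1=F, B2=F, B3=F, B4=T, B5=E, B6=F, B7=T
input #4 (y=17): covers B1=T, B1=F, B2=F, B3=F, B4=F, B5=S, B6=T, B6=F, B7=T
input #5 (y=0): covers B1=T, B1=F, B2=F, B3=T, B4=F, B5=E, B6=F, B7=T
input #6 (y=23): covers B1=T, B1=F, B2=F, B3=F, B4=F, B5=S, B6=T, B6=F, B7=T
input #7 (y=-2): covers B1=T, B1=F, B2=F, B3=T, B4=F, B5=E, B6=F, B7=T
input #8 (y=13): covers B1=T, B1=F, B2=F, B3=F, B4=T, B5=E, B6=T, B6=F, B7=T
input #9 (y=25): covers B1=T, B1=F, B2=F, B3=F, B4=F, B5=S, B6=T, B6=F, B7=T
union over the pool: B1=T, B1=F, B2=F, B3=T, B3=F, B4=T, B4=F, B5=S, B5=E, B6=T, B6=F, B7=T
uncovered (2 of 14): B2=T, B7=F
Answer: 2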